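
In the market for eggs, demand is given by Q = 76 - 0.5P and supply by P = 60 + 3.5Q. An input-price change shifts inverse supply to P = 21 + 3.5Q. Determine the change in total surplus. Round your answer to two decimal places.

790.64

Rewriting demand in inverse form: P = 152 - 2Q.
Initial equilibrium: Q_0 = 16.7273, P_0 = 118.5455; CS_0 = (1/2)(16.7273)(33.4545) = 279.8017, PS_0 = (1/2)(16.7273)(58.5455) = 489.6529.
New equilibrium: 152 - 2Q = 21 + 3.5Q gives Q_1 = 23.8182, P_1 = 104.3636; CS_1 = 567.3058, PS_1 = 992.7851.
Change in total surplus = (567.3058 + 992.7851) - (279.8017 + 489.6529) = 790.6364.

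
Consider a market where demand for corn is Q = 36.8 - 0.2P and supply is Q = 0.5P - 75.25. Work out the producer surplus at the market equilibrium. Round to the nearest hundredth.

22.90

Rewriting demand in inverse form: P = 184 - 5Q.
Rewriting supply in inverse form: P = 150.5 + 2Q.
Set 184 - 5Q = 150.5 + 2Q, which gives 33.5 = 7Q, so Q* = 4.7857 and P* = 184 - 5(4.7857) = 160.0714.
Producer surplus is the triangle above supply below P*: (1/2)(4.7857)(160.0714 - 150.5) = (1/2)(4.7857)(9.5714) = 22.9031.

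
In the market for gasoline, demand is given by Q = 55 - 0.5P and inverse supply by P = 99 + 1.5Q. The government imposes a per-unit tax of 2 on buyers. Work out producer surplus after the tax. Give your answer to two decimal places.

4.96

Rewriting demand in inverse form: P = 110 - 2Q.
Pre-tax equilibrium: 110 - 2Q = 99 + 1.5Q gives Q* = 3.1429, P* = 103.7143.
With the tax, buyers' net willingness to pay falls by 2: (110 - 2) - 2Q = 99 + 1.5Q, so Q_t = 2.5714. Buyers pay P_b = 104.8571; sellers receive P_s = P_b - 2 = 102.8571.
PS = (1/2)(Q_t)(P_s - 99) = (1/2)(2.5714)(3.8571) = 4.9592.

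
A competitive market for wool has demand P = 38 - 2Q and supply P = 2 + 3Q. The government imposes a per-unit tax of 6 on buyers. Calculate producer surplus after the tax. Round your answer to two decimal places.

Pre-tax equilibrium: 38 - 2Q = 2 + 3Q gives Q* = 7.2, P* = 23.6.
A tax on buyers shifts demand down by 6: (38 - 6) - 2Q = 2 + 3Q, so Q_t = 6. Buyers pay P_b = 26; sellers receive P_s = P_b - 6 = 20.
Producer surplus is the triangle above supply below P_s: (1/2)(6)(20 - 2) = 54.

54.00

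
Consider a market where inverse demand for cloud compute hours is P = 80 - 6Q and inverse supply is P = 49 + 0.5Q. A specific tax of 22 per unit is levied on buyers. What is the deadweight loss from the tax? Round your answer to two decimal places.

Without the tax, 80 - 6Q = 49 + 0.5Q so Q* = 4.7692 and P* = 51.3846.
With the tax, buyers' net willingness to pay falls by 22: (80 - 22) - 6Q = 49 + 0.5Q, so Q_t = 1.3846. Buyers pay P_b = 71.6923; sellers receive P_s = P_b - 22 = 49.6923.
The welfare triangle lost has base Q* - Q_t = 3.3846 and height t = 22, so DWL = (1/2)(3.3846)(22) = 37.2308.

37.23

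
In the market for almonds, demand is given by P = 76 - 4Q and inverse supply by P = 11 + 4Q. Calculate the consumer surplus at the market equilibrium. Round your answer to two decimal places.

132.03

Set 76 - 4Q = 11 + 4Q, which gives 65 = 8Q, so Q* = 8.125 and P* = 76 - 4(8.125) = 43.5.
Consumer surplus is the triangle under demand above P*: (1/2)(8.125)(76 - 43.5) = (1/2)(8.125)(32.5) = 132.0312.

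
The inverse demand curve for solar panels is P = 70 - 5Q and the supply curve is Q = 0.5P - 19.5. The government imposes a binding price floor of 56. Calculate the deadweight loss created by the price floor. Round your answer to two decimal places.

9.28

Rewriting supply in inverse form: P = 39 + 2Q.
Without the control, 70 - 5Q = 39 + 2Q so Q* = 4.4286 and P* = 47.8571.
At P = 56, buyers demand (70 - 56)/5 = 2.8 while sellers would supply more, so the quantity traded is 2.8 at price 56.
The lost-trades triangle has base Q* - 2.8 = 1.6286 and height equal to the gap between the curves at Q = 2.8, which is 56 - 44.6 = 11.4. DWL = (1/2)(1.6286)(11.4) = 9.2829.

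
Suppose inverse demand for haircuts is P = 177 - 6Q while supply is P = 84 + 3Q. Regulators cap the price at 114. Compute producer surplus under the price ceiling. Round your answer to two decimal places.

150.00

Without the control, 177 - 6Q = 84 + 3Q so Q* = 10.3333 and P* = 115.
At the ceiling price 114, quantity supplied is (114 - 84)/3 = 10; supply is the short side, so Q = 10 trades at P = 114.
PS is the triangle above supply below 114: (1/2)(10)(114 - 84) = 150.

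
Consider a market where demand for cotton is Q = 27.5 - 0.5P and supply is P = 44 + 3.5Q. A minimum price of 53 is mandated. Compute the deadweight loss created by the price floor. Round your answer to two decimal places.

Rewriting demand in inverse form: P = 55 - 2Q.
Without the control, 55 - 2Q = 44 + 3.5Q so Q* = 2 and P* = 51.
At P = 53, buyers demand (55 - 53)/2 = 1 while sellers would supply more, so the quantity traded is 1 at price 53.
The lost-trades triangle has base Q* - 1 = 1 and height equal to the gap between the curves at Q = 1, which is 53 - 47.5 = 5.5. DWL = (1/2)(1)(5.5) = 2.75.

2.75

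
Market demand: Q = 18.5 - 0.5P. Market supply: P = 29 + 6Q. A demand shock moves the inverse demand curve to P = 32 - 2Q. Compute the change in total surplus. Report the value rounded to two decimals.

-3.44

Rewriting demand in inverse form: P = 37 - 2Q.
Initial equilibrium: Q_0 = 1, P_0 = 35; CS_0 = (1/2)(1)(2) = 1, PS_0 = (1/2)(1)(6) = 3.
New equilibrium: 32 - 2Q = 29 + 6Q gives Q_1 = 0.375, P_1 = 31.25; CS_1 = 0.1406, PS_1 = 0.4219.
Change in total surplus = (0.1406 + 0.4219) - (1 + 3) = -3.4375.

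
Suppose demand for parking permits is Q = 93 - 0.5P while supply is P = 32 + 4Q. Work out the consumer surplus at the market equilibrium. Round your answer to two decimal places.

658.78

Rewriting demand in inverse form: P = 186 - 2Q.
Equilibrium: 186 - 2Q = 32 + 4Q, so Q* = 25.6667 and P* = 134.6667.
Consumer surplus is the triangle under demand above P*: (1/2)(25.6667)(186 - 134.6667) = (1/2)(25.6667)(51.3333) = 658.7778.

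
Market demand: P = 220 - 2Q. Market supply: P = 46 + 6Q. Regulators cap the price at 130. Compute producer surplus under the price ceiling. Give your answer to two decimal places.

Without the control, 220 - 2Q = 46 + 6Q so Q* = 21.75 and P* = 176.5.
At the ceiling price 130, quantity supplied is (130 - 46)/6 = 14; supply is the short side, so Q = 14 trades at P = 130.
PS is the triangle above supply below 130: (1/2)(14)(130 - 46) = 588.

588.00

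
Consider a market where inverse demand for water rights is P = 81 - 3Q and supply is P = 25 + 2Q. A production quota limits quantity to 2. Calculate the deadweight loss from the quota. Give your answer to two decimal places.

Without the quota, 81 - 3Q = 25 + 2Q gives Q* = 11.2.
At Q = 2 the demand price is 81 - 3(2) = 75 and the supply price is 25 + 2(2) = 29.
DWL = (1/2)(gap between curves at 2) x (Q* - 2) = (1/2)(46)(9.2) = 211.6.

211.60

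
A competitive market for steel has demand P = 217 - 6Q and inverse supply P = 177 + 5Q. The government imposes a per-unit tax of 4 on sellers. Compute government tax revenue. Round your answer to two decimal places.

13.09

Without the tax, 217 - 6Q = 177 + 5Q so Q* = 3.6364 and P* = 195.1818.
A tax on sellers shifts supply up by 4: 217 - 6Q = 177 + 5Q + 4, so Q_t = 3.2727. Buyers pay P_b = 197.3636; sellers receive P_s = P_b - 4 = 193.3636.
Revenue is the tax times quantity traded: 4 x 3.2727 = 13.0909.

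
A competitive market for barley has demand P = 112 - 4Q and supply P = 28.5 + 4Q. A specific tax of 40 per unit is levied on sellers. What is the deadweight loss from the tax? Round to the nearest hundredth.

100.00

Without the tax, 112 - 4Q = 28.5 + 4Q so Q* = 10.4375 and P* = 70.25.
A tax on sellers shifts supply up by 40: 112 - 4Q = 28.5 + 4Q + 40, so Q_t = 5.4375. Buyers pay P_b = 90.25; sellers receive P_s = P_b - 40 = 50.25.
The welfare triangle lost has base Q* - Q_t = 5 and height t = 40, so DWL = (1/2)(5)(40) = 100.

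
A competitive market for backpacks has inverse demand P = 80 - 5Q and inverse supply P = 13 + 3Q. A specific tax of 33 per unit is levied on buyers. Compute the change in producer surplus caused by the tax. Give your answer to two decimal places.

-78.12

Without the tax, 80 - 5Q = 13 + 3Q so Q* = 8.375 and P* = 38.125.
With the tax, buyers' net willingness to pay falls by 33: (80 - 33) - 5Q = 13 + 3Q, so Q_t = 4.25. Buyers pay P_b = 58.75; sellers receive P_s = P_b - 33 = 25.75.
PS falls from (1/2)(8.375)(25.125) = 105.2109 to (1/2)(4.25)(12.75) = 27.0938, a change of -78.1172.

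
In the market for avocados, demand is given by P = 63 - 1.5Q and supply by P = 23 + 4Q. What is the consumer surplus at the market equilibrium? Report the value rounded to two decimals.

Setting demand equal to supply, 40 = 5.5Q, so Q* = 7.2727 and P* = 52.0909.
CS is the area between the demand curve and P* from 0 to Q*: (1/2)(7.2727)(10.9091) = 39.6694.

39.67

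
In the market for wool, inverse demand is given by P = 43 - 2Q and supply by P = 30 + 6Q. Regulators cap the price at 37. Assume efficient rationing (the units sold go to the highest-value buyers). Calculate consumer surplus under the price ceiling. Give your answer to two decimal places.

Without the control, 43 - 2Q = 30 + 6Q so Q* = 1.625 and P* = 39.75.
At P = 37, sellers supply (37 - 30)/6 = 1.1667 while buyers want more, so the quantity traded is 1.1667 at price 37.
The demand price at Q = 1.1667 is 40.6667. CS is the trapezoid between demand and 37 over [0, 1.1667]: (1/2)[(43 - 37) + (40.6667 - 37)](1.1667) = 5.6389.

5.64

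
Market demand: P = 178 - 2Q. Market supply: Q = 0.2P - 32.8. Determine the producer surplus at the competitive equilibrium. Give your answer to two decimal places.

Rewriting supply in inverse form: P = 164 + 5Q.
Equilibrium: 178 - 2Q = 164 + 5Q, so Q* = 2 and P* = 174.
Producer surplus is the triangle above supply below P*: (1/2)(2)(174 - 164) = (1/2)(2)(10) = 10.

10.00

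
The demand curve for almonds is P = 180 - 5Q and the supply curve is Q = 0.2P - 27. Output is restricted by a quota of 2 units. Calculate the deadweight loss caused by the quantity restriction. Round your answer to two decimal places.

Rewriting supply in inverse form: P = 135 + 5Q.
Without the quota, 180 - 5Q = 135 + 5Q gives Q* = 4.5.
At Q = 2 the demand price is 180 - 5(2) = 170 and the supply price is 135 + 5(2) = 145.
Deadweight loss is the triangle between the curves from 2 to 4.5: (1/2)(170 - 145)(4.5 - 2) = 31.25.

31.25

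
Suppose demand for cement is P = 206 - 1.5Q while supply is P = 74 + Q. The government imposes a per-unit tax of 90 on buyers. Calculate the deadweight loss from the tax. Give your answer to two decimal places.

1620.00

Pre-tax equilibrium: 206 - 1.5Q = 74 + Q gives Q* = 52.8, P* = 126.8.
A tax on buyers shifts demand down by 90: (206 - 90) - 1.5Q = 74 + Q, so Q_t = 16.8. Buyers pay P_b = 180.8; sellers receive P_s = P_b - 90 = 90.8.
The welfare triangle lost has base Q* - Q_t = 36 and height t = 90, so DWL = (1/2)(36)(90) = 1620.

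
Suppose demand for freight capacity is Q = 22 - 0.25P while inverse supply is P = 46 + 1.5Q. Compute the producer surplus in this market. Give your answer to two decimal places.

43.74

Rewriting demand in inverse form: P = 88 - 4Q.
Set 88 - 4Q = 46 + 1.5Q, which gives 42 = 5.5Q, so Q* = 7.6364 and P* = 88 - 4(7.6364) = 57.4545.
The supply curve's price intercept is 46, so PS = (1/2)(Q*)(P* - 46) = (1/2)(7.6364)(11.4545) = 43.7355.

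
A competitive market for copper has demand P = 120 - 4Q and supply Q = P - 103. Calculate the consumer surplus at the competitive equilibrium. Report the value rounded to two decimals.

23.12

Rewriting supply in inverse form: P = 103 + Q.
Set 120 - 4Q = 103 + Q, which gives 17 = 5Q, so Q* = 3.4 and P* = 120 - 4(3.4) = 106.4.
Consumer surplus is the triangle under demand above P*: (1/2)(3.4)(120 - 106.4) = (1/2)(3.4)(13.6) = 23.12.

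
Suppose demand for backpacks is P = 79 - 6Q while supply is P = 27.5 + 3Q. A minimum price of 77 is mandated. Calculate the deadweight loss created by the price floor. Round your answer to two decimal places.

130.68

Free-market equilibrium: 79 - 6Q = 27.5 + 3Q gives Q* = 5.7222, P* = 44.6667.
At P = 77, buyers demand (79 - 77)/6 = 0.3333 while sellers would supply more, so the quantity traded is 0.3333 at price 77.
At Q = 0.3333 the demand price is 77 and the supply price is 28.5. Deadweight loss is the triangle between the curves from 0.3333 to 5.7222: (1/2)(77 - 28.5)(5.7222 - 0.3333) = 130.6806.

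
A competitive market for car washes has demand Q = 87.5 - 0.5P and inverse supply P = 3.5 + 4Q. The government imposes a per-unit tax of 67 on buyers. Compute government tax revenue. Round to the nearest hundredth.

1166.92

Rewriting demand in inverse form: P = 175 - 2Q.
Without the tax, 175 - 2Q = 3.5 + 4Q so Q* = 28.5833 and P* = 117.8333.
A tax on buyers shifts demand down by 67: (175 - 67) - 2Q = 3.5 + 4Q, so Q_t = 17.4167. Buyers pay P_b = 140.1667; sellers receive P_s = P_b - 67 = 73.1667.
Revenue is the tax times quantity traded: 67 x 17.4167 = 1166.9167.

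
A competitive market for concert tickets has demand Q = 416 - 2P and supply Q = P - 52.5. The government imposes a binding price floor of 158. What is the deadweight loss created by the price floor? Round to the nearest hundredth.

Rewriting demand in inverse form: P = 208 - 0.5Q.
Rewriting supply in inverse form: P = 52.5 + Q.
Without the control, 208 - 0.5Q = 52.5 + Q so Q* = 103.6667 and P* = 156.1667.
At the floor price 158, quantity demanded is (208 - 158)/0.5 = 100; demand is the short side, so Q = 100 trades at P = 158.
At Q = 100 the demand price is 158 and the supply price is 152.5. Deadweight loss is the triangle between the curves from 100 to 103.6667: (1/2)(158 - 152.5)(103.6667 - 100) = 10.0833.

10.08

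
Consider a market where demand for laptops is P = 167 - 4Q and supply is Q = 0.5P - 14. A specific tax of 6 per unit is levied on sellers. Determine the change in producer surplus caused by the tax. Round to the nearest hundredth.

-45.33

Rewriting supply in inverse form: P = 28 + 2Q.
Without the tax, 167 - 4Q = 28 + 2Q so Q* = 23.1667 and P* = 74.3333.
A tax on sellers shifts supply up by 6: 167 - 4Q = 28 + 2Q + 6, so Q_t = 22.1667. Buyers pay P_b = 78.3333; sellers receive P_s = P_b - 6 = 72.3333.
PS falls from (1/2)(23.1667)(46.3333) = 536.6944 to (1/2)(22.1667)(44.3333) = 491.3611, a change of -45.3333.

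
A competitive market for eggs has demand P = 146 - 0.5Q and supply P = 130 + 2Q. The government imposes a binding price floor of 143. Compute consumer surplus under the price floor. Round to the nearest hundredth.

Free-market equilibrium: 146 - 0.5Q = 130 + 2Q gives Q* = 6.4, P* = 142.8.
At the floor price 143, quantity demanded is (146 - 143)/0.5 = 6; demand is the short side, so Q = 6 trades at P = 143.
CS is the triangle under demand above 143: (1/2)(6)(146 - 143) = 9.

9.00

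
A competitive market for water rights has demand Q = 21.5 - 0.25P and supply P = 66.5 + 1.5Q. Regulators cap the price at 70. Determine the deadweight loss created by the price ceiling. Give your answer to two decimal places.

Rewriting demand in inverse form: P = 86 - 4Q.
Without the control, 86 - 4Q = 66.5 + 1.5Q so Q* = 3.5455 and P* = 71.8182.
At P = 70, sellers supply (70 - 66.5)/1.5 = 2.3333 while buyers want more, so the quantity traded is 2.3333 at price 70.
The lost-trades triangle has base Q* - 2.3333 = 1.2121 and height equal to the gap between the curves at Q = 2.3333, which is 76.6667 - 70 = 6.6667. DWL = (1/2)(1.2121)(6.6667) = 4.0404.

4.04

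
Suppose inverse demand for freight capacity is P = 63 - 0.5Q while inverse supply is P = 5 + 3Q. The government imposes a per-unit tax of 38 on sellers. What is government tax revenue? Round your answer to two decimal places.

217.14

Pre-tax equilibrium: 63 - 0.5Q = 5 + 3Q gives Q* = 16.5714, P* = 54.7143.
With the tax, sellers need 38 more per unit: 63 - 0.5Q = 5 + 3Q + 38, so Q_t = 5.7143. Buyers pay P_b = 60.1429; sellers receive P_s = P_b - 38 = 22.1429.
Tax revenue = t x Q_t = 38 x 5.7143 = 217.1429.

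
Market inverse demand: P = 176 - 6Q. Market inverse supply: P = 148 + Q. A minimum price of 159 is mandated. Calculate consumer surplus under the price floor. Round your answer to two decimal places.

Free-market equilibrium: 176 - 6Q = 148 + Q gives Q* = 4, P* = 152.
At the floor price 159, quantity demanded is (176 - 159)/6 = 2.8333; demand is the short side, so Q = 2.8333 trades at P = 159.
CS is the triangle under demand above 159: (1/2)(2.8333)(176 - 159) = 24.0833.

24.08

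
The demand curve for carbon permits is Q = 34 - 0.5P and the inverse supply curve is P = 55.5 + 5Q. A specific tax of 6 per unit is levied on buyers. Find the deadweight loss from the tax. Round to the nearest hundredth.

Rewriting demand in inverse form: P = 68 - 2Q.
Pre-tax equilibrium: 68 - 2Q = 55.5 + 5Q gives Q* = 1.7857, P* = 64.4286.
With the tax, buyers' net willingness to pay falls by 6: (68 - 6) - 2Q = 55.5 + 5Q, so Q_t = 0.9286. Buyers pay P_b = 66.1429; sellers receive P_s = P_b - 6 = 60.1429.
The welfare triangle lost has base Q* - Q_t = 0.8571 and height t = 6, so DWL = (1/2)(0.8571)(6) = 2.5714.

2.57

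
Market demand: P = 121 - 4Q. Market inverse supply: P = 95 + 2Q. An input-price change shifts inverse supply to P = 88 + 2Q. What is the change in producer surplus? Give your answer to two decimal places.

11.47

Initial equilibrium: Q_0 = 4.3333, P_0 = 103.6667; CS_0 = (1/2)(4.3333)(17.3333) = 37.5556, PS_0 = (1/2)(4.3333)(8.6667) = 18.7778.
New equilibrium: 121 - 4Q = 88 + 2Q gives Q_1 = 5.5, P_1 = 99; CS_1 = 60.5, PS_1 = 30.25.
Change in producer surplus = 30.25 - 18.7778 = 11.4722.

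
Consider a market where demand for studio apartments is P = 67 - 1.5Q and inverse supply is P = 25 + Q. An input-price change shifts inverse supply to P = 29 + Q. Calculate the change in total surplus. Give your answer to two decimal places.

-64.00

Initial equilibrium: Q_0 = 16.8, P_0 = 41.8; CS_0 = (1/2)(16.8)(25.2) = 211.68, PS_0 = (1/2)(16.8)(16.8) = 141.12.
New equilibrium: 67 - 1.5Q = 29 + Q gives Q_1 = 15.2, P_1 = 44.2; CS_1 = 173.28, PS_1 = 115.52.
Change in total surplus = (173.28 + 115.52) - (211.68 + 141.12) = -64.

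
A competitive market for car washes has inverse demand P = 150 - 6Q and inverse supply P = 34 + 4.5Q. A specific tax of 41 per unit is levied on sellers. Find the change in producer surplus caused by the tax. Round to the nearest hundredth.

-159.82

Without the tax, 150 - 6Q = 34 + 4.5Q so Q* = 11.0476 and P* = 83.7143.
With the tax, sellers need 41 more per unit: 150 - 6Q = 34 + 4.5Q + 41, so Q_t = 7.1429. Buyers pay P_b = 107.1429; sellers receive P_s = P_b - 41 = 66.1429.
PS falls from (1/2)(11.0476)(49.7143) = 274.6122 to (1/2)(7.1429)(32.1429) = 114.7959, a change of -159.8163.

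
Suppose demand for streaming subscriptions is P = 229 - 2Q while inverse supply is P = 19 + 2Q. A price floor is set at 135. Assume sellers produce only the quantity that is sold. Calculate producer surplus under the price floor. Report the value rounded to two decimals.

Without the control, 229 - 2Q = 19 + 2Q so Q* = 52.5 and P* = 124.
At P = 135, buyers demand (229 - 135)/2 = 47 while sellers would supply more, so the quantity traded is 47 at price 135.
The supply price at Q = 47 is 113. PS is the trapezoid between 135 and supply over [0, 47]: (1/2)[(135 - 19) + (135 - 113)](47) = 3243.

3243.00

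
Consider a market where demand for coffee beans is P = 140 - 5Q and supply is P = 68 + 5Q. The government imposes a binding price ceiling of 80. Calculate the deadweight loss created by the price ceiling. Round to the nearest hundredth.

Without the control, 140 - 5Q = 68 + 5Q so Q* = 7.2 and P* = 104.
At the ceiling price 80, quantity supplied is (80 - 68)/5 = 2.4; supply is the short side, so Q = 2.4 trades at P = 80.
At Q = 2.4 the demand price is 128 and the supply price is 80. Deadweight loss is the triangle between the curves from 2.4 to 7.2: (1/2)(128 - 80)(7.2 - 2.4) = 115.2.

115.20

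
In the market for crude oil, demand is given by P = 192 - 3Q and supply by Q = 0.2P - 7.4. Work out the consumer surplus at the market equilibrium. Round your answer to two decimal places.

563.09

Rewriting supply in inverse form: P = 37 + 5Q.
Equilibrium: 192 - 3Q = 37 + 5Q, so Q* = 19.375 and P* = 133.875.
CS is the area between the demand curve and P* from 0 to Q*: (1/2)(19.375)(58.125) = 563.0859.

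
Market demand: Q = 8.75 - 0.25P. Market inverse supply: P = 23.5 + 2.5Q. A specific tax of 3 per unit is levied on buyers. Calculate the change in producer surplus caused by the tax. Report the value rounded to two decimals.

Rewriting demand in inverse form: P = 35 - 4Q.
Pre-tax equilibrium: 35 - 4Q = 23.5 + 2.5Q gives Q* = 1.7692, P* = 27.9231.
A tax on buyers shifts demand down by 3: (35 - 3) - 4Q = 23.5 + 2.5Q, so Q_t = 1.3077. Buyers pay P_b = 29.7692; sellers receive P_s = P_b - 3 = 26.7692.
Producers lose the trapezoid between P_s and P* out to Q_t plus the triangle from Q_t to Q*: change in PS = 2.1376 - 3.9127 = -1.7751.

-1.78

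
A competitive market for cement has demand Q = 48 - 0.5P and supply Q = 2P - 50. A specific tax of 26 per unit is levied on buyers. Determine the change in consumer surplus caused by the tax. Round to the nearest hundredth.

-482.56

Rewriting demand in inverse form: P = 96 - 2Q.
Rewriting supply in inverse form: P = 25 + 0.5Q.
Without the tax, 96 - 2Q = 25 + 0.5Q so Q* = 28.4 and P* = 39.2.
A tax on buyers shifts demand down by 26: (96 - 26) - 2Q = 25 + 0.5Q, so Q_t = 18. Buyers pay P_b = 60; sellers receive P_s = P_b - 26 = 34.
CS falls from (1/2)(28.4)(56.8) = 806.56 to (1/2)(18)(36) = 324, a change of -482.56.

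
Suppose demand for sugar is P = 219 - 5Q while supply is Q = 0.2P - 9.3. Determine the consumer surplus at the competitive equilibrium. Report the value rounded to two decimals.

Rewriting supply in inverse form: P = 46.5 + 5Q.
Setting demand equal to supply, 172.5 = 10Q, so Q* = 17.25 and P* = 132.75.
CS is the area between the demand curve and P* from 0 to Q*: (1/2)(17.25)(86.25) = 743.9062.

743.91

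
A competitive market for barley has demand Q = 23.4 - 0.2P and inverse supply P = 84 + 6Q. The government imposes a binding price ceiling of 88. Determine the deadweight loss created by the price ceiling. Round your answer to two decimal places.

29.94

Rewriting demand in inverse form: P = 117 - 5Q.
Without the control, 117 - 5Q = 84 + 6Q so Q* = 3 and P* = 102.
At P = 88, sellers supply (88 - 84)/6 = 0.6667 while buyers want more, so the quantity traded is 0.6667 at price 88.
The lost-trades triangle has base Q* - 0.6667 = 2.3333 and height equal to the gap between the curves at Q = 0.6667, which is 113.6667 - 88 = 25.6667. DWL = (1/2)(2.3333)(25.6667) = 29.9444.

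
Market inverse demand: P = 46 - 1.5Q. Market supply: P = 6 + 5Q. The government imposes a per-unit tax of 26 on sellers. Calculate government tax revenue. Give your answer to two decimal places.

Without the tax, 46 - 1.5Q = 6 + 5Q so Q* = 6.1538 and P* = 36.7692.
A tax on sellers shifts supply up by 26: 46 - 1.5Q = 6 + 5Q + 26, so Q_t = 2.1538. Buyers pay P_b = 42.7692; sellers receive P_s = P_b - 26 = 16.7692.
Tax revenue = t x Q_t = 26 x 2.1538 = 56.

56.00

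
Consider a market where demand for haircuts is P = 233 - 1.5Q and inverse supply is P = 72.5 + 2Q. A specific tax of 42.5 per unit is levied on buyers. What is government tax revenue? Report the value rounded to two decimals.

1432.86

Without the tax, 233 - 1.5Q = 72.5 + 2Q so Q* = 45.8571 and P* = 164.2143.
A tax on buyers shifts demand down by 42.5: (233 - 42.5) - 1.5Q = 72.5 + 2Q, so Q_t = 33.7143. Buyers pay P_b = 182.4286; sellers receive P_s = P_b - 42.5 = 139.9286.
Revenue is the tax times quantity traded: 42.5 x 33.7143 = 1432.8571.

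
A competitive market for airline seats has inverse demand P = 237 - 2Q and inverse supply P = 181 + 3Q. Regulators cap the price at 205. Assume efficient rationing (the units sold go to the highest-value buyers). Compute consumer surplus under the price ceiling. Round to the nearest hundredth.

Without the control, 237 - 2Q = 181 + 3Q so Q* = 11.2 and P* = 214.6.
At the ceiling price 205, quantity supplied is (205 - 181)/3 = 8; supply is the short side, so Q = 8 trades at P = 205.
The demand price at Q = 8 is 221. CS is the trapezoid between demand and 205 over [0, 8]: (1/2)[(237 - 205) + (221 - 205)](8) = 192.

192.00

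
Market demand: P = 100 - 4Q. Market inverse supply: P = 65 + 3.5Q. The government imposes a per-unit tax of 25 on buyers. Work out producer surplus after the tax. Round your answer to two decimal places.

3.11

Without the tax, 100 - 4Q = 65 + 3.5Q so Q* = 4.6667 and P* = 81.3333.
With the tax, buyers' net willingness to pay falls by 25: (100 - 25) - 4Q = 65 + 3.5Q, so Q_t = 1.3333. Buyers pay P_b = 94.6667; sellers receive P_s = P_b - 25 = 69.6667.
Producer surplus is the triangle above supply below P_s: (1/2)(1.3333)(69.6667 - 65) = 3.1111.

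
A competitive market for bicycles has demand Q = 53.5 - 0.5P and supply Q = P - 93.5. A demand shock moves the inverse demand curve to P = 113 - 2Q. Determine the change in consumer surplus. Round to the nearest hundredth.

Rewriting demand in inverse form: P = 107 - 2Q.
Rewriting supply in inverse form: P = 93.5 + Q.
Initial equilibrium: Q_0 = 4.5, P_0 = 98; CS_0 = (1/2)(4.5)(9) = 20.25, PS_0 = (1/2)(4.5)(4.5) = 10.125.
New equilibrium: 113 - 2Q = 93.5 + Q gives Q_1 = 6.5, P_1 = 100; CS_1 = 42.25, PS_1 = 21.125.
Change in consumer surplus = 42.25 - 20.25 = 22.

22.00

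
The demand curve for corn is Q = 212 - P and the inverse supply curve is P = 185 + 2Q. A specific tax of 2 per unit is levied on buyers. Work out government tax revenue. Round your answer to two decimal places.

16.67

Rewriting demand in inverse form: P = 212 - Q.
Without the tax, 212 - Q = 185 + 2Q so Q* = 9 and P* = 203.
A tax on buyers shifts demand down by 2: (212 - 2) - Q = 185 + 2Q, so Q_t = 8.3333. Buyers pay P_b = 203.6667; sellers receive P_s = P_b - 2 = 201.6667.
Tax revenue = t x Q_t = 2 x 8.3333 = 16.6667.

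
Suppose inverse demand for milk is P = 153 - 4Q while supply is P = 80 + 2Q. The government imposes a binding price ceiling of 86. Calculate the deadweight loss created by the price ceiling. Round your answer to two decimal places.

Without the control, 153 - 4Q = 80 + 2Q so Q* = 12.1667 and P* = 104.3333.
At the ceiling price 86, quantity supplied is (86 - 80)/2 = 3; supply is the short side, so Q = 3 trades at P = 86.
The lost-trades triangle has base Q* - 3 = 9.1667 and height equal to the gap between the curves at Q = 3, which is 141 - 86 = 55. DWL = (1/2)(9.1667)(55) = 252.0833.

252.08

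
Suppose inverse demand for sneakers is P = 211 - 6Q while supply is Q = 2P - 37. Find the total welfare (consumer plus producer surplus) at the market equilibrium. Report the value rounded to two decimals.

2850.48

Rewriting supply in inverse form: P = 18.5 + 0.5Q.
Set 211 - 6Q = 18.5 + 0.5Q, which gives 192.5 = 6.5Q, so Q* = 29.6154 and P* = 211 - 6(29.6154) = 33.3077.
Total surplus is the full triangle between the curves from 0 to Q*: (1/2)(29.6154)(211 - 18.5) = 2850.4808.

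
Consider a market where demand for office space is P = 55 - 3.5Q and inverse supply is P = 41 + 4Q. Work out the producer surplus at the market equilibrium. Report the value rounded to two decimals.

6.97

Equilibrium: 55 - 3.5Q = 41 + 4Q, so Q* = 1.8667 and P* = 48.4667.
PS is the area between P* and the supply curve from 0 to Q*: (1/2)(1.8667)(7.4667) = 6.9689.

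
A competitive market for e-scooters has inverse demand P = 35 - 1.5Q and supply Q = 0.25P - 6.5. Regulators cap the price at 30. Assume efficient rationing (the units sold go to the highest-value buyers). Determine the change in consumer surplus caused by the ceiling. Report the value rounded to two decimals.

2.24

Rewriting supply in inverse form: P = 26 + 4Q.
Free-market equilibrium: 35 - 1.5Q = 26 + 4Q gives Q* = 1.6364, P* = 32.5455.
At P = 30, sellers supply (30 - 26)/4 = 1 while buyers want more, so the quantity traded is 1 at price 30.
CS goes from (1/2)(1.6364)(2.4545) = 2.0083 to 4.25 (computed as (35 - 30)(1) - (1/2)(1.5)(1)^2), a change of 2.2417.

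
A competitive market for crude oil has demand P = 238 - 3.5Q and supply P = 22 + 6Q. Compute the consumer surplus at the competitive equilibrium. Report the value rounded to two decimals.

Setting demand equal to supply, 216 = 9.5Q, so Q* = 22.7368 and P* = 158.4211.
The demand choke price is 238, so CS = (1/2)(Q*)(238 - P*) = (1/2)(22.7368)(79.5789) = 904.687.

904.69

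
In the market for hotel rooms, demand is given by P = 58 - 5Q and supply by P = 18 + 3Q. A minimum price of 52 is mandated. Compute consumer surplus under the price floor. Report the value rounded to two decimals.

3.60

Free-market equilibrium: 58 - 5Q = 18 + 3Q gives Q* = 5, P* = 33.
At P = 52, buyers demand (58 - 52)/5 = 1.2 while sellers would supply more, so the quantity traded is 1.2 at price 52.
CS is the triangle under demand above 52: (1/2)(1.2)(58 - 52) = 3.6.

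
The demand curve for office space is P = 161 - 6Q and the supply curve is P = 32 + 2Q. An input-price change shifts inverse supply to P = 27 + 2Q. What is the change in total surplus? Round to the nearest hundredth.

82.19

Initial equilibrium: Q_0 = 16.125, P_0 = 64.25; CS_0 = (1/2)(16.125)(96.75) = 780.0469, PS_0 = (1/2)(16.125)(32.25) = 260.0156.
New equilibrium: 161 - 6Q = 27 + 2Q gives Q_1 = 16.75, P_1 = 60.5; CS_1 = 841.6875, PS_1 = 280.5625.
Change in total surplus = (841.6875 + 280.5625) - (780.0469 + 260.0156) = 82.1875.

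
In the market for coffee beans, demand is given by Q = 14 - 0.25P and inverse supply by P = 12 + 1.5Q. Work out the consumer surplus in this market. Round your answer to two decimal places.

Rewriting demand in inverse form: P = 56 - 4Q.
Setting demand equal to supply, 44 = 5.5Q, so Q* = 8 and P* = 24.
CS is the area between the demand curve and P* from 0 to Q*: (1/2)(8)(32) = 128.

128.00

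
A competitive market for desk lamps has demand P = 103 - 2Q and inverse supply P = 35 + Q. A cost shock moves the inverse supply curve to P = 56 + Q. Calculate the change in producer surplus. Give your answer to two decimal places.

-134.17

Initial equilibrium: Q_0 = 22.6667, P_0 = 57.6667; CS_0 = (1/2)(22.6667)(45.3333) = 513.7778, PS_0 = (1/2)(22.6667)(22.6667) = 256.8889.
New equilibrium: 103 - 2Q = 56 + Q gives Q_1 = 15.6667, P_1 = 71.6667; CS_1 = 245.4444, PS_1 = 122.7222.
Change in producer surplus = 122.7222 - 256.8889 = -134.1667.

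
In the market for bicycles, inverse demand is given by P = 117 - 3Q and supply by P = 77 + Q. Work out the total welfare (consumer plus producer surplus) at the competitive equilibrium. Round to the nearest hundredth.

200.00

Set 117 - 3Q = 77 + Q, which gives 40 = 4Q, so Q* = 10 and P* = 117 - 3(10) = 87.
CS = (1/2)(10)(30) = 150 and PS = (1/2)(10)(10) = 50, so total surplus = 200.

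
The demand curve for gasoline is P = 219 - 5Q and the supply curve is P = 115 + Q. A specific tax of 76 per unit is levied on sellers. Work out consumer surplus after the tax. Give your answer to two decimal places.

54.44

Without the tax, 219 - 5Q = 115 + Q so Q* = 17.3333 and P* = 132.3333.
With the tax, sellers need 76 more per unit: 219 - 5Q = 115 + Q + 76, so Q_t = 4.6667. Buyers pay P_b = 195.6667; sellers receive P_s = P_b - 76 = 119.6667.
Consumer surplus is the triangle under demand above P_b: (1/2)(4.6667)(219 - 195.6667) = 54.4444.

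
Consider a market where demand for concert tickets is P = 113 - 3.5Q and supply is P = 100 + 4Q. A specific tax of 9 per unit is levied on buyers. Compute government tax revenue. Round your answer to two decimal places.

4.80

Without the tax, 113 - 3.5Q = 100 + 4Q so Q* = 1.7333 and P* = 106.9333.
With the tax, buyers' net willingness to pay falls by 9: (113 - 9) - 3.5Q = 100 + 4Q, so Q_t = 0.5333. Buyers pay P_b = 111.1333; sellers receive P_s = P_b - 9 = 102.1333.
Revenue is the tax times quantity traded: 9 x 0.5333 = 4.8.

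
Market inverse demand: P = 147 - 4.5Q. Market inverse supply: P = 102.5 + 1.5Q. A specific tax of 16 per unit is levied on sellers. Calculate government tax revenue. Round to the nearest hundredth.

Without the tax, 147 - 4.5Q = 102.5 + 1.5Q so Q* = 7.4167 and P* = 113.625.
With the tax, sellers need 16 more per unit: 147 - 4.5Q = 102.5 + 1.5Q + 16, so Q_t = 4.75. Buyers pay P_b = 125.625; sellers receive P_s = P_b - 16 = 109.625.
Revenue is the tax times quantity traded: 16 x 4.75 = 76.

76.00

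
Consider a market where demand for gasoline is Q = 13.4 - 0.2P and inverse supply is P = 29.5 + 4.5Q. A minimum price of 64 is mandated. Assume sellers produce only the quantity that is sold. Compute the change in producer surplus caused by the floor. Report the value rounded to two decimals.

-15.17

Rewriting demand in inverse form: P = 67 - 5Q.
Free-market equilibrium: 67 - 5Q = 29.5 + 4.5Q gives Q* = 3.9474, P* = 47.2632.
At the floor price 64, quantity demanded is (67 - 64)/5 = 0.6; demand is the short side, so Q = 0.6 trades at P = 64.
PS goes from (1/2)(3.9474)(17.7632) = 35.0589 to 19.89 (computed as (64 - 29.5)(0.6) - (1/2)(4.5)(0.6)^2), a change of -15.1689.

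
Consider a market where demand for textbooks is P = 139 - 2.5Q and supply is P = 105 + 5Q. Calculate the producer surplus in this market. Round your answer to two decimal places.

Setting demand equal to supply, 34 = 7.5Q, so Q* = 4.5333 and P* = 127.6667.
Producer surplus is the triangle above supply below P*: (1/2)(4.5333)(127.6667 - 105) = (1/2)(4.5333)(22.6667) = 51.3778.

51.38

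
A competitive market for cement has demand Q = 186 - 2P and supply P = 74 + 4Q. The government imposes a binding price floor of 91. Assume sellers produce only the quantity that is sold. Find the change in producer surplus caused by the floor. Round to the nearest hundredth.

0.35

Rewriting demand in inverse form: P = 93 - 0.5Q.
Without the control, 93 - 0.5Q = 74 + 4Q so Q* = 4.2222 and P* = 90.8889.
At the floor price 91, quantity demanded is (93 - 91)/0.5 = 4; demand is the short side, so Q = 4 trades at P = 91.
PS goes from (1/2)(4.2222)(16.8889) = 35.6543 to 36 (computed as (91 - 74)(4) - (1/2)(4)(4)^2), a change of 0.3457.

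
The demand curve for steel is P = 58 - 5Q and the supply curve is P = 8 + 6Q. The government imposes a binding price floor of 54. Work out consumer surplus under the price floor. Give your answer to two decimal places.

1.60

Free-market equilibrium: 58 - 5Q = 8 + 6Q gives Q* = 4.5455, P* = 35.2727.
At the floor price 54, quantity demanded is (58 - 54)/5 = 0.8; demand is the short side, so Q = 0.8 trades at P = 54.
CS is the triangle under demand above 54: (1/2)(0.8)(58 - 54) = 1.6.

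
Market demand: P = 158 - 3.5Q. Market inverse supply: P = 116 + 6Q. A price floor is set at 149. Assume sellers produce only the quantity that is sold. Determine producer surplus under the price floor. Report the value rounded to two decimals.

Without the control, 158 - 3.5Q = 116 + 6Q so Q* = 4.4211 and P* = 142.5263.
At P = 149, buyers demand (158 - 149)/3.5 = 2.5714 while sellers would supply more, so the quantity traded is 2.5714 at price 149.
The supply price at Q = 2.5714 is 131.4286. PS is the trapezoid between 149 and supply over [0, 2.5714]: (1/2)[(149 - 116) + (149 - 131.4286)](2.5714) = 65.0204.

65.02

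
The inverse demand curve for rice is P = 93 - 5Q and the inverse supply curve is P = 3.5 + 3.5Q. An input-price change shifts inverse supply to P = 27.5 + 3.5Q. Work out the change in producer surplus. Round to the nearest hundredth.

Initial equilibrium: Q_0 = 10.5294, P_0 = 40.3529; CS_0 = (1/2)(10.5294)(52.6471) = 277.1713, PS_0 = (1/2)(10.5294)(36.8529) = 194.0199.
New equilibrium: 93 - 5Q = 27.5 + 3.5Q gives Q_1 = 7.7059, P_1 = 54.4706; CS_1 = 148.4516, PS_1 = 103.9161.
Change in producer surplus = 103.9161 - 194.0199 = -90.1038.

-90.10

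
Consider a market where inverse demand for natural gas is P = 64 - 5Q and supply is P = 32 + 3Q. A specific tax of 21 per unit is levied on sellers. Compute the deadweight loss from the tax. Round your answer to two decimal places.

27.56

Without the tax, 64 - 5Q = 32 + 3Q so Q* = 4 and P* = 44.
With the tax, sellers need 21 more per unit: 64 - 5Q = 32 + 3Q + 21, so Q_t = 1.375. Buyers pay P_b = 57.125; sellers receive P_s = P_b - 21 = 36.125.
The welfare triangle lost has base Q* - Q_t = 2.625 and height t = 21, so DWL = (1/2)(2.625)(21) = 27.5625.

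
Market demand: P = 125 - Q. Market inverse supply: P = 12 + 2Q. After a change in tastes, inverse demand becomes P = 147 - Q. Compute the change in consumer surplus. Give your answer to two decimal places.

Initial equilibrium: Q_0 = 37.6667, P_0 = 87.3333; CS_0 = (1/2)(37.6667)(37.6667) = 709.3889, PS_0 = (1/2)(37.6667)(75.3333) = 1418.7778.
New equilibrium: 147 - Q = 12 + 2Q gives Q_1 = 45, P_1 = 102; CS_1 = 1012.5, PS_1 = 2025.
Change in consumer surplus = 1012.5 - 709.3889 = 303.1111.

303.11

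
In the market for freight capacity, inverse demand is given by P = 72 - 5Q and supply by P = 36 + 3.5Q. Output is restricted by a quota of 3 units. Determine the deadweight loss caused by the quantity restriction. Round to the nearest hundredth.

Without the quota, 72 - 5Q = 36 + 3.5Q gives Q* = 4.2353.
At Q = 3 the demand price is 72 - 5(3) = 57 and the supply price is 36 + 3.5(3) = 46.5.
Deadweight loss is the triangle between the curves from 3 to 4.2353: (1/2)(57 - 46.5)(4.2353 - 3) = 6.4853.

6.49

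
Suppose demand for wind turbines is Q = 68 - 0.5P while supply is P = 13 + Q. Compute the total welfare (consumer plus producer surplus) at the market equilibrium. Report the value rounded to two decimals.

Rewriting demand in inverse form: P = 136 - 2Q.
Equilibrium: 136 - 2Q = 13 + Q, so Q* = 41 and P* = 54.
CS = (1/2)(41)(82) = 1681 and PS = (1/2)(41)(41) = 840.5, so total surplus = 2521.5.

2521.50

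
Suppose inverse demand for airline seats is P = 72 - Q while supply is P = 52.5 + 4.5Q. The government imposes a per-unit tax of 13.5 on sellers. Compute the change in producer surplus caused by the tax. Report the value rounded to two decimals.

-25.61

Pre-tax equilibrium: 72 - Q = 52.5 + 4.5Q gives Q* = 3.5455, P* = 68.4545.
With the tax, sellers need 13.5 more per unit: 72 - Q = 52.5 + 4.5Q + 13.5, so Q_t = 1.0909. Buyers pay P_b = 70.9091; sellers receive P_s = P_b - 13.5 = 57.4091.
Producers lose the trapezoid between P_s and P* out to Q_t plus the triangle from Q_t to Q*: change in PS = 2.6777 - 28.2831 = -25.6054.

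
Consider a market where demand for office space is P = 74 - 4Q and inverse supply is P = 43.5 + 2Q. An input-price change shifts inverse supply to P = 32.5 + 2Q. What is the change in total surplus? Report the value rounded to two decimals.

Initial equilibrium: Q_0 = 5.0833, P_0 = 53.6667; CS_0 = (1/2)(5.0833)(20.3333) = 51.6806, PS_0 = (1/2)(5.0833)(10.1667) = 25.8403.
New equilibrium: 74 - 4Q = 32.5 + 2Q gives Q_1 = 6.9167, P_1 = 46.3333; CS_1 = 95.6806, PS_1 = 47.8403.
Change in total surplus = (95.6806 + 47.8403) - (51.6806 + 25.8403) = 66.

66.00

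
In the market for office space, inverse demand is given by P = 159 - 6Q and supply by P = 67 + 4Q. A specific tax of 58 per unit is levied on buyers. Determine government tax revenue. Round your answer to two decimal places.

Pre-tax equilibrium: 159 - 6Q = 67 + 4Q gives Q* = 9.2, P* = 103.8.
A tax on buyers shifts demand down by 58: (159 - 58) - 6Q = 67 + 4Q, so Q_t = 3.4. Buyers pay P_b = 138.6; sellers receive P_s = P_b - 58 = 80.6.
Tax revenue = t x Q_t = 58 x 3.4 = 197.2.

197.20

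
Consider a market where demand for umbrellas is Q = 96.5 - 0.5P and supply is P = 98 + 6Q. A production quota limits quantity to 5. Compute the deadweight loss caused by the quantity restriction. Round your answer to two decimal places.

Rewriting demand in inverse form: P = 193 - 2Q.
Unrestricted equilibrium: Q* = (193 - 98)/(2 + 6) = 11.875.
At Q = 5 the demand price is 193 - 2(5) = 183 and the supply price is 98 + 6(5) = 128.
DWL = (1/2)(gap between curves at 5) x (Q* - 5) = (1/2)(55)(6.875) = 189.0625.

189.06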